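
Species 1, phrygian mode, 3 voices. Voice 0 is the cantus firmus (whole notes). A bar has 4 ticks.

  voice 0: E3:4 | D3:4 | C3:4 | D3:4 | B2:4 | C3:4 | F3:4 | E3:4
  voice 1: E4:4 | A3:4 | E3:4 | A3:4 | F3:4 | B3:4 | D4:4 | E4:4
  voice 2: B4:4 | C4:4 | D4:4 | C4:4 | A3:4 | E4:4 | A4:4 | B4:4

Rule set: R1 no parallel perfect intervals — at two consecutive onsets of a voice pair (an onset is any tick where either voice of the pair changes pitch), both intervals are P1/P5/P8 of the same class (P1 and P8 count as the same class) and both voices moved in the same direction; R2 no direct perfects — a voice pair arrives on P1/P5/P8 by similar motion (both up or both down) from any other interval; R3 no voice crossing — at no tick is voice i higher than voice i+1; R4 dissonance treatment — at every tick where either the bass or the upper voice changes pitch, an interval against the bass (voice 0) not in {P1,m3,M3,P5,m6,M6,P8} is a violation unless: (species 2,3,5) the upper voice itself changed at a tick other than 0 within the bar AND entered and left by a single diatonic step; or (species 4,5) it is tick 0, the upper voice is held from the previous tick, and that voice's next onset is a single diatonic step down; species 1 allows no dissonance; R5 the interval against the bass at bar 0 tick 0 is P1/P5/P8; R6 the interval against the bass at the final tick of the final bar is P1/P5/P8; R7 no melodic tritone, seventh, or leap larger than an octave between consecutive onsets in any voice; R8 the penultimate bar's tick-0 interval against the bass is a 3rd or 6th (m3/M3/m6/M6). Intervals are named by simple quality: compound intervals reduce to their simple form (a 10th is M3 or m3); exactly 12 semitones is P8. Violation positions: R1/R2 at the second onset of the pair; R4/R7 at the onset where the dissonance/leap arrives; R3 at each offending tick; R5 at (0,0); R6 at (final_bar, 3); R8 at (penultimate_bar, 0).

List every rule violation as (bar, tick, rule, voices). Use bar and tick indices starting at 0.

bar 0: v0=E3 v1=E4 v2=B4 downbeat P5
bar 1: v0=D3 v1=A3 v2=C4 downbeat m7
bar 2: v0=C3 v1=E3 v2=D4 downbeat M2
bar 3: v0=D3 v1=A3 v2=C4 downbeat m7
bar 4: v0=B2 v1=F3 v2=A3 downbeat m7
bar 5: v0=C3 v1=B3 v2=E4 downbeat M3
bar 6: v0=F3 v1=D4 v2=A4 downbeat M3
bar 7: v0=E3 v1=E4 v2=B4 downbeat P5
  -> R2 @ bar 1 tick 0 v(0, 1): E3/E4 P8 -> D3/A3 P5 similar
  -> R4 @ bar 1 tick 0 v(0, 2): D3/C4 m7 untreated
  -> R7 @ bar 1 tick 0 v(2,): B4->C4 leap 11st
  -> R4 @ bar 2 tick 0 v(0, 2): C3/D4 M2 untreated
  -> R2 @ bar 3 tick 0 v(0, 1): C3/E3 M3 -> D3/A3 P5 similar
  -> R4 @ bar 3 tick 0 v(0, 2): D3/C4 m7 untreated
  -> R4 @ bar 4 tick 0 v(0, 1): B2/F3 TT untreated
  -> R4 @ bar 4 tick 0 v(0, 2): B2/A3 m7 untreated
  -> R4 @ bar 5 tick 0 v(0, 1): C3/B3 M7 untreated
  -> R7 @ bar 5 tick 0 v(1,): F3->B3 leap 6st
  -> R2 @ bar 6 tick 0 v(1, 2): B3/E4 P4 -> D4/A4 P5 similar
  -> R1 @ bar 7 tick 0 v(1, 2): D4/A4 P5 -> E4/B4 P5 similar

(1, 0, R2, (0, 1))
(1, 0, R4, (0, 2))
(1, 0, R7, (2,))
(2, 0, R4, (0, 2))
(3, 0, R2, (0, 1))
(3, 0, R4, (0, 2))
(4, 0, R4, (0, 1))
(4, 0, R4, (0, 2))
(5, 0, R4, (0, 1))
(5, 0, R7, (1,))
(6, 0, R2, (1, 2))
(7, 0, R1, (1, 2))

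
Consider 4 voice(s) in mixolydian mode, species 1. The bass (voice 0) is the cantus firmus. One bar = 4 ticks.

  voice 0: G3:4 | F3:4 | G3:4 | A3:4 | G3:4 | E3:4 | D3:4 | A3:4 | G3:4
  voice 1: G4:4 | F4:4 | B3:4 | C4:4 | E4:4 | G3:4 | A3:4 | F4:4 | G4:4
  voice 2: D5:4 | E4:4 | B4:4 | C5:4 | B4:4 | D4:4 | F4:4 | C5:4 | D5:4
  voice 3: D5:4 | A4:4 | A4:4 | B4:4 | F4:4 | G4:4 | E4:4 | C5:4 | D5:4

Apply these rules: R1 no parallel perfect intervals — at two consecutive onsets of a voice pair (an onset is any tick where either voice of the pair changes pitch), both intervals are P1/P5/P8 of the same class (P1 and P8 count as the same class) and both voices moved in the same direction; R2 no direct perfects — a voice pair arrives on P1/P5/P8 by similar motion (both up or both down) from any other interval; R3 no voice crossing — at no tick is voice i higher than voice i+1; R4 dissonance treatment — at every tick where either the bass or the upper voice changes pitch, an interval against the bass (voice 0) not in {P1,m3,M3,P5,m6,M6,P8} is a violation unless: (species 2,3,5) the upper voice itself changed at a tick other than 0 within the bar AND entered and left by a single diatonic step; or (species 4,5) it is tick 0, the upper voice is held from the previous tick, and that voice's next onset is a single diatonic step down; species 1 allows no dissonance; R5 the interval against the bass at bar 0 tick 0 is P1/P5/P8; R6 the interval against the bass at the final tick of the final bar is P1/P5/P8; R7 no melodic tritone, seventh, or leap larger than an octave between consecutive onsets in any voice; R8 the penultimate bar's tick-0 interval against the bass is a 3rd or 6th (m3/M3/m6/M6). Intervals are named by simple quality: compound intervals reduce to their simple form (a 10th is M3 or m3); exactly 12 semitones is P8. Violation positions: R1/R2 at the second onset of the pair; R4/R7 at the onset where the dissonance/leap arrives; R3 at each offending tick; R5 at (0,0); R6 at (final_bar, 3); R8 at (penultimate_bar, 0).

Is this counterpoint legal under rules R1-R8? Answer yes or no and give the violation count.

bar 0: v0=G3 v1=G4 v2=D5 v3=D5 (P5)
bar 1: v0=F3 v1=F4 v2=E4 v3=A4 (M3)
bar 2: v0=G3 v1=B3 v2=B4 v3=A4 (M2)
bar 3: v0=A3 v1=C4 v2=C5 v3=B4 (M2)
bar 4: v0=G3 v1=E4 v2=B4 v3=F4 (m7)
bar 5: v0=E3 v1=G3 v2=D4 v3=G4 (m3)
bar 6: v0=D3 v1=A3 v2=F4 v3=E4 (M2)
bar 7: v0=A3 v1=F4 v2=C5 v3=C5 (m3)
bar 8: v0=G3 v1=G4 v2=D5 v3=D5 (P5)
  R1 @ bar1.0: G3/G4 P8 -> F3/F4 P8 similar
  R3 @ bar1.0: F4 above E4
  R4 @ bar1.0: F3/E4 M7 untreated
  R7 @ bar1.0: D5->E4 leap 10st
  R3 @ bar1.1: F4 above E4
  R3 @ bar1.2: F4 above E4
  R3 @ bar1.3: F4 above E4
  R3 @ bar2.0: B4 above A4
  R4 @ bar2.0: G3/A4 M2 untreated
  R7 @ bar2.0: F4->B3 leap 6st
  R3 @ bar2.1: B4 above A4
  R3 @ bar2.2: B4 above A4
  R3 @ bar2.3: B4 above A4
  R1 @ bar3.0: B3/B4 P8 -> C4/C5 P8 similar
  R3 @ bar3.0: C5 above B4
  R4 @ bar3.0: A3/B4 M2 untreated
  R3 @ bar3.1: C5 above B4
  R3 @ bar3.2: C5 above B4
  R3 @ bar3.3: C5 above B4
  R3 @ bar4.0: B4 above F4
  R4 @ bar4.0: G3/F4 m7 untreated
  R7 @ bar4.0: B4->F4 leap 6st
  R3 @ bar4.1: B4 above F4
  R3 @ bar4.2: B4 above F4
  R3 @ bar4.3: B4 above F4
  R1 @ bar5.0: E4/B4 P5 -> G3/D4 P5 similar
  R4 @ bar5.0: E3/D4 m7 untreated
  R3 @ bar6.0: F4 above E4
  R4 @ bar6.0: D3/E4 M2 untreated
  R3 @ bar6.1: F4 above E4
  R3 @ bar6.2: F4 above E4
  R3 @ bar6.3: F4 above E4
  R1 @ bar7.0: A3/E4 P5 -> F4/C5 P5 similar
  R2 @ bar7.0: A3/F4 m6 -> F4/C5 P5 similar
  R2 @ bar7.0: F4/E4 m2 -> C5/C5 P1 similar
  R1 @ bar8.0: F4/C5 P5 -> G4/D5 P5 similar
  R1 @ bar8.0: F4/C5 P5 -> G4/D5 P5 similar
  R1 @ bar8.0: C5/C5 P1 -> D5/D5 P1 similar

No (38 violations)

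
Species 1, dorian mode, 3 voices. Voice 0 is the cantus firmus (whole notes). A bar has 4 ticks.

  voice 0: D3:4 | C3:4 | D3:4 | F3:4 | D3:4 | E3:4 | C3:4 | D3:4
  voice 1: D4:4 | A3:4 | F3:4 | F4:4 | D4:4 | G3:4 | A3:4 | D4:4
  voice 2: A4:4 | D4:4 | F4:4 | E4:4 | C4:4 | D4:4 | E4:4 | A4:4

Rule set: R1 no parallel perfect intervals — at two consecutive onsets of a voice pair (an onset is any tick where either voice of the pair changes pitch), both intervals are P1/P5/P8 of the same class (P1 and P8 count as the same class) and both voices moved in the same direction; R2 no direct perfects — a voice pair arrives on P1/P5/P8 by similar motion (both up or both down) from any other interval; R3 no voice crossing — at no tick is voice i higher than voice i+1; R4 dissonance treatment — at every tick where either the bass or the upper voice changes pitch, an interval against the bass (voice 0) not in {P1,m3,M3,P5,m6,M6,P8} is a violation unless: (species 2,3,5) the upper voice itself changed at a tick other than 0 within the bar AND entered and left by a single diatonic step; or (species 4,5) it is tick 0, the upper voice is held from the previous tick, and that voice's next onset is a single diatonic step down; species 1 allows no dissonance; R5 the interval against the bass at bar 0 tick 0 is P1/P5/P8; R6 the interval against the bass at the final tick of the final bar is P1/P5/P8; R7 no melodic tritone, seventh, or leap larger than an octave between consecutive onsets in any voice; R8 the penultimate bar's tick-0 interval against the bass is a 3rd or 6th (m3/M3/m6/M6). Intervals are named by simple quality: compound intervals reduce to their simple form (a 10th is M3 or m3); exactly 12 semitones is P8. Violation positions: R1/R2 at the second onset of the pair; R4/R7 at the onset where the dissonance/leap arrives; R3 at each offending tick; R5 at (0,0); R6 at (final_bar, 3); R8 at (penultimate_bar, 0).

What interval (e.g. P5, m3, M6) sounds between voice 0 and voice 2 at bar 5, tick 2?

m7

voice 0=E3 voice 2=D4 -> m7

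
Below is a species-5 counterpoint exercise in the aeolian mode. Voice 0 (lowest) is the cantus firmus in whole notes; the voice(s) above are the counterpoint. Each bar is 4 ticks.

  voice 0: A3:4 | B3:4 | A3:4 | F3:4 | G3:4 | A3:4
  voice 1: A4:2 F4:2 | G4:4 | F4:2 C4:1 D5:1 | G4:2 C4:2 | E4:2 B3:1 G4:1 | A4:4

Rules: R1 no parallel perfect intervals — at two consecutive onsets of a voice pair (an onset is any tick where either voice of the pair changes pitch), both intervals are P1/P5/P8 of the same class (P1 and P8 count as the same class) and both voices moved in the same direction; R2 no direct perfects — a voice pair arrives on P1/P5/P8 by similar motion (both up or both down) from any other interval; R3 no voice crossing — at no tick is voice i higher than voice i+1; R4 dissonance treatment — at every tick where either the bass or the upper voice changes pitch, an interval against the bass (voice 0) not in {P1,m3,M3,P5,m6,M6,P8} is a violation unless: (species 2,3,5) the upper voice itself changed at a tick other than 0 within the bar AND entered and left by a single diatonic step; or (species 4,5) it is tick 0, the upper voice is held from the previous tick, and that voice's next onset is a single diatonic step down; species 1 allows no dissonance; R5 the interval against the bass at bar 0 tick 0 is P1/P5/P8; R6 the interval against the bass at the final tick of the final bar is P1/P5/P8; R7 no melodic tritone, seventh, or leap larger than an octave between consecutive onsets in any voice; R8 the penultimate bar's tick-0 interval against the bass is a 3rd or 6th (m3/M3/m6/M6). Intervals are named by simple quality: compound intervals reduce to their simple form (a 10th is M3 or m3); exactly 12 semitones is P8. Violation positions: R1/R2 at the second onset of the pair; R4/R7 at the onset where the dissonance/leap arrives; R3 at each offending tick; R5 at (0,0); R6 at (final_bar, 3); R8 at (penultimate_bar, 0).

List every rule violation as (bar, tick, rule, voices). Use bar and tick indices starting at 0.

(2, 3, R4, (0, 1))
(2, 3, R7, (1,))
(3, 0, R4, (0, 1))
(5, 0, R1, (0, 1))

bar 0: v0=A3 v1=A4 downbeat P8
bar 1: v0=B3 v1=G4 downbeat m6
bar 2: v0=A3 v1=F4 downbeat m6
bar 3: v0=F3 v1=G4 downbeat M2
bar 4: v0=G3 v1=E4 downbeat M6
bar 5: v0=A3 v1=A4 downbeat P8
  -> R4 @ bar 2 tick 3 v(0, 1): A3/D5 P4 untreated
  -> R7 @ bar 2 tick 3 v(1,): C4->D5 leap 14st
  -> R4 @ bar 3 tick 0 v(0, 1): F3/G4 M2 untreated
  -> R1 @ bar 5 tick 0 v(0, 1): G3/G4 P8 -> A3/A4 P8 similar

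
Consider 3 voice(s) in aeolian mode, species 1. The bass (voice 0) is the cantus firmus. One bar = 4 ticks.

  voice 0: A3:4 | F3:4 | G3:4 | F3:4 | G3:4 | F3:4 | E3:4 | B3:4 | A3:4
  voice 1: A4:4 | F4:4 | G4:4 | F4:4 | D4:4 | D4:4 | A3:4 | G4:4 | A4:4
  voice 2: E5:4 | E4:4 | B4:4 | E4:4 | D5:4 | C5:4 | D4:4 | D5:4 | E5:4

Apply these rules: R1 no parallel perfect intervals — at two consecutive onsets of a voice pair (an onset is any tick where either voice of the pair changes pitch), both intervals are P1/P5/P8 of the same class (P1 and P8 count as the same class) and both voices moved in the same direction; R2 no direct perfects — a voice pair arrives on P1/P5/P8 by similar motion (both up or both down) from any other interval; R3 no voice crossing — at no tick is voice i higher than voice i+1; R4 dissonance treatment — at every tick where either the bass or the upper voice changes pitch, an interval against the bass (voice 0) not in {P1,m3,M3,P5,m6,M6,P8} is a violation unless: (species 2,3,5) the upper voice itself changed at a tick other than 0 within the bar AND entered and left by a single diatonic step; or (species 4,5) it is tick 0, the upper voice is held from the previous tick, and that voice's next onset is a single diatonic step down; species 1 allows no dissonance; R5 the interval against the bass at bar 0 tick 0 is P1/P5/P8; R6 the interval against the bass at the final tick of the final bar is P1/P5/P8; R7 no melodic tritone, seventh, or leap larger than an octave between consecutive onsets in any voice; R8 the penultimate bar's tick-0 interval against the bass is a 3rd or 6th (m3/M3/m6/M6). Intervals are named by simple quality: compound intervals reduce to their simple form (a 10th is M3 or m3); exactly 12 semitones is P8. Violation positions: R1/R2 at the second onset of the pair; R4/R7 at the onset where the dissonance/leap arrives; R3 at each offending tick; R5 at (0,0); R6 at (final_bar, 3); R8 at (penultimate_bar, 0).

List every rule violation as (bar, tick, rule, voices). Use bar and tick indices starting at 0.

bar 0: v0=A3 v1=A4 v2=E5 downbeat P5
bar 1: v0=F3 v1=F4 v2=E4 downbeat M7
bar 2: v0=G3 v1=G4 v2=B4 downbeat M3
bar 3: v0=F3 v1=F4 v2=E4 downbeat M7
bar 4: v0=G3 v1=D4 v2=D5 downbeat P5
bar 5: v0=F3 v1=D4 v2=C5 downbeat P5
bar 6: v0=E3 v1=A3 v2=D4 downbeat m7
bar 7: v0=B3 v1=G4 v2=D5 downbeat m3
bar 8: v0=A3 v1=A4 v2=E5 downbeat P5
  -> R1 @ bar 1 tick 0 v(0, 1): A3/A4 P8 -> F3/F4 P8 similar
  -> R3 @ bar 1 tick 0 v(1, 2): F4 above E4
  -> R4 @ bar 1 tick 0 v(0, 2): F3/E4 M7 untreated
  -> R3 @ bar 1 tick 1 v(1, 2): F4 above E4
  -> R3 @ bar 1 tick 2 v(1, 2): F4 above E4
  -> R3 @ bar 1 tick 3 v(1, 2): F4 above E4
  -> R1 @ bar 2 tick 0 v(0, 1): F3/F4 P8 -> G3/G4 P8 similar
  -> R1 @ bar 3 tick 0 v(0, 1): G3/G4 P8 -> F3/F4 P8 similar
  -> R3 @ bar 3 tick 0 v(1, 2): F4 above E4
  -> R4 @ bar 3 tick 0 v(0, 2): F3/E4 M7 untreated
  -> R3 @ bar 3 tick 1 v(1, 2): F4 above E4
  -> R3 @ bar 3 tick 2 v(1, 2): F4 above E4
  -> R3 @ bar 3 tick 3 v(1, 2): F4 above E4
  -> R2 @ bar 4 tick 0 v(0, 2): F3/E4 M7 -> G3/D5 P5 similar
  -> R7 @ bar 4 tick 0 v(2,): E4->D5 leap 10st
  -> R1 @ bar 5 tick 0 v(0, 2): G3/D5 P5 -> F3/C5 P5 similar
  -> R4 @ bar 6 tick 0 v(0, 1): E3/A3 P4 untreated
  -> R4 @ bar 6 tick 0 v(0, 2): E3/D4 m7 untreated
  -> R7 @ bar 6 tick 0 v(2,): C5->D4 leap 10st
  -> R2 @ bar 7 tick 0 v(1, 2): A3/D4 P4 -> G4/D5 P5 similar
  -> R7 @ bar 7 tick 0 v(1,): A3->G4 leap 10st
  -> R1 @ bar 8 tick 0 v(1, 2): G4/D5 P5 -> A4/E5 P5 similar

(1, 0, R1, (0, 1))
(1, 0, R3, (1, 2))
(1, 0, R4, (0, 2))
(1, 1, R3, (1, 2))
(1, 2, R3, (1, 2))
(1, 3, R3, (1, 2))
(2, 0, R1, (0, 1))
(3, 0, R1, (0, 1))
(3, 0, R3, (1, 2))
(3, 0, R4, (0, 2))
(3, 1, R3, (1, 2))
(3, 2, R3, (1, 2))
(3, 3, R3, (1, 2))
(4, 0, R2, (0, 2))
(4, 0, R7, (2,))
(5, 0, R1, (0, 2))
(6, 0, R4, (0, 1))
(6, 0, R4, (0, 2))
(6, 0, R7, (2,))
(7, 0, R2, (1, 2))
(7, 0, R7, (1,))
(8, 0, R1, (1, 2))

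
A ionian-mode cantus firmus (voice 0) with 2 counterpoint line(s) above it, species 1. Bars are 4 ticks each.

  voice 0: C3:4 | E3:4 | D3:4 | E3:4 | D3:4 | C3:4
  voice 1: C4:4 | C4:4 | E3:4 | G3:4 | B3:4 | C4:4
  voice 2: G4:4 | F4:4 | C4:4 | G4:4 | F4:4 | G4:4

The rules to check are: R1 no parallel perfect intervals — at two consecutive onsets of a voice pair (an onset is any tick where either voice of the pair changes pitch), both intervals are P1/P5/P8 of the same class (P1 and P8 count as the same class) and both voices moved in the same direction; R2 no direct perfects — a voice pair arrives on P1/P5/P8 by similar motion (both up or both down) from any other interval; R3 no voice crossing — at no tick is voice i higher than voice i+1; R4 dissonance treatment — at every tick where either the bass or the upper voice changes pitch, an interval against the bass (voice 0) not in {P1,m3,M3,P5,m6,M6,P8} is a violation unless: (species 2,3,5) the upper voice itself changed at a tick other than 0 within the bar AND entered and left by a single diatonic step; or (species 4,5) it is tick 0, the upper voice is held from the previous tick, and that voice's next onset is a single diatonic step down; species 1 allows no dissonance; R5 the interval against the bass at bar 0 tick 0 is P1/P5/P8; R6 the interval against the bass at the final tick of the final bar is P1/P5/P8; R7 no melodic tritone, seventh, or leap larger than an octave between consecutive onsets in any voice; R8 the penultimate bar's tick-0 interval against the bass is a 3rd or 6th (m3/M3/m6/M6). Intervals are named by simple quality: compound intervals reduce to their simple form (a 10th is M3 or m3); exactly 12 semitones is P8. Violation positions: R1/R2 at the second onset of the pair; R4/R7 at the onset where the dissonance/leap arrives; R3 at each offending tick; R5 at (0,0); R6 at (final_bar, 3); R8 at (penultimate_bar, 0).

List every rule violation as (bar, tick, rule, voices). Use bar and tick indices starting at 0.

(1, 0, R4, (0, 2))
(2, 0, R4, (0, 1))
(2, 0, R4, (0, 2))
(3, 0, R2, (1, 2))
(5, 0, R2, (1, 2))

bar 0: v0=C3 v1=C4 v2=G4 downbeat P5
bar 1: v0=E3 v1=C4 v2=F4 downbeat m2
bar 2: v0=D3 v1=E3 v2=C4 downbeat m7
bar 3: v0=E3 v1=G3 v2=G4 downbeat m3
bar 4: v0=D3 v1=B3 v2=F4 downbeat m3
bar 5: v0=C3 v1=C4 v2=G4 downbeat P5
  -> R4 @ bar 1 tick 0 v(0, 2): E3/F4 m2 untreated
  -> R4 @ bar 2 tick 0 v(0, 1): D3/E3 M2 untreated
  -> R4 @ bar 2 tick 0 v(0, 2): D3/C4 m7 untreated
  -> R2 @ bar 3 tick 0 v(1, 2): E3/C4 m6 -> G3/G4 P8 similar
  -> R2 @ bar 5 tick 0 v(1, 2): B3/F4 TT -> C4/G4 P5 similar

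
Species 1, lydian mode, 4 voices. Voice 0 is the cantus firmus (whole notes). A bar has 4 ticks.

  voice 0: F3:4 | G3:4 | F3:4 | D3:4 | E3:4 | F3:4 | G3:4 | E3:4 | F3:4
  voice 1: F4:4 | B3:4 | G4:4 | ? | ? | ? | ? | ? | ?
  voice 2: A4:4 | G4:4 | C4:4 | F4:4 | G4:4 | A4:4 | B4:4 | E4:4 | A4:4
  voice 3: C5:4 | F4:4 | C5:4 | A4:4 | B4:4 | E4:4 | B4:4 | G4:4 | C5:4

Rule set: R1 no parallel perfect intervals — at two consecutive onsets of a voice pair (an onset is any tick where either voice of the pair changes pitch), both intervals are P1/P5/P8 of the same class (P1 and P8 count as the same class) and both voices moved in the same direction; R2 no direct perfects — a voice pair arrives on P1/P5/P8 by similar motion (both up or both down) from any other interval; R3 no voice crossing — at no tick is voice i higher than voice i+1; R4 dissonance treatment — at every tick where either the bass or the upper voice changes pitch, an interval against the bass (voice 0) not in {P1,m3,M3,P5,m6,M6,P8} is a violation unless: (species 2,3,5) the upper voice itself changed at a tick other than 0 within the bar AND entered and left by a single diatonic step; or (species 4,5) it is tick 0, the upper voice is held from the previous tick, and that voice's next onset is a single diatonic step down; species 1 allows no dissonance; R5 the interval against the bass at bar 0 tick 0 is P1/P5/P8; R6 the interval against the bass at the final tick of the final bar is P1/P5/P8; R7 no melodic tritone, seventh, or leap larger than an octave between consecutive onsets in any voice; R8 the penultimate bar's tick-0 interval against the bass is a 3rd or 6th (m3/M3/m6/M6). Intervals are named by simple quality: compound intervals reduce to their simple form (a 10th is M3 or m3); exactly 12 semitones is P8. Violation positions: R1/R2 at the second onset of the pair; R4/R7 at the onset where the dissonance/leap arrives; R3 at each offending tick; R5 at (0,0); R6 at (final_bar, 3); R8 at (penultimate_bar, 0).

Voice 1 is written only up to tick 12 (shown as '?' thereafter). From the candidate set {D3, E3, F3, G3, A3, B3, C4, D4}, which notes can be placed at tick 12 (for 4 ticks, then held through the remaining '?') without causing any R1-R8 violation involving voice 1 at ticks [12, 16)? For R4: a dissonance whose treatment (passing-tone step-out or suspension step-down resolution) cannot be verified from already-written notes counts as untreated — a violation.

{B3}

D3: violates R2,R7
E3: violates R4,R7
F3: violates R7
G3: violates R4
A3: violates R2,R7
B3: legal
C4: violates R4
D4: violates R2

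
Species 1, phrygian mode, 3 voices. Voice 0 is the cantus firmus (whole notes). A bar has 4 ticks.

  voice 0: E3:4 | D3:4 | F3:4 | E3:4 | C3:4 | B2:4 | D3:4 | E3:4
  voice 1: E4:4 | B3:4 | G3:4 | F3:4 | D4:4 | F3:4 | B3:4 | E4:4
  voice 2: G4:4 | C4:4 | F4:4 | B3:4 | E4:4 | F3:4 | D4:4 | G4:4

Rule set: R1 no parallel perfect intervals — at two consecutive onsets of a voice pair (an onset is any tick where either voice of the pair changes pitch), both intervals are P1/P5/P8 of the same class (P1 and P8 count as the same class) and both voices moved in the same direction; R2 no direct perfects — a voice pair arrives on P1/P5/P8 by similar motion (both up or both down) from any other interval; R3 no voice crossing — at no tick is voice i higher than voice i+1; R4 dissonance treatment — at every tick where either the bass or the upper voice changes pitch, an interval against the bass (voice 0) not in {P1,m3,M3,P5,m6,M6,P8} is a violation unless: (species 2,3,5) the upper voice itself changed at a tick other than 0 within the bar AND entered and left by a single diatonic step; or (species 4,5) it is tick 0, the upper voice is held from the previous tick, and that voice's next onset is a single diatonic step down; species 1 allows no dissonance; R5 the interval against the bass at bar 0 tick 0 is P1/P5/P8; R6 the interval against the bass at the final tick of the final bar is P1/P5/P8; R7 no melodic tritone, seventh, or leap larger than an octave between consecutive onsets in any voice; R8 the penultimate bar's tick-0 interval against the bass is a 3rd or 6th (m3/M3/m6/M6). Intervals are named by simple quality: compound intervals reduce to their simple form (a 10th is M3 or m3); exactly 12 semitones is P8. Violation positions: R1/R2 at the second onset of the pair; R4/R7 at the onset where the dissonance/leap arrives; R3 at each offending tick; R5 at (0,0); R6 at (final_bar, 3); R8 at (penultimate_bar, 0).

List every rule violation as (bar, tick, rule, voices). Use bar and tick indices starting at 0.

bar 0: v0=E3 v1=E4 v2=G4 downbeat m3
bar 1: v0=D3 v1=B3 v2=C4 downbeat m7
bar 2: v0=F3 v1=G3 v2=F4 downbeat P8
bar 3: v0=E3 v1=F3 v2=B3 downbeat P5
bar 4: v0=C3 v1=D4 v2=E4 downbeat M3
bar 5: v0=B2 v1=F3 v2=F3 downbeat TT
bar 6: v0=D3 v1=B3 v2=D4 downbeat P8
bar 7: v0=E3 v1=E4 v2=G4 downbeat m3
  -> R5 @ bar 0 tick 0 v(0, 2): opens on m3
  -> R4 @ bar 1 tick 0 v(0, 2): D3/C4 m7 untreated
  -> R2 @ bar 2 tick 0 v(0, 2): D3/C4 m7 -> F3/F4 P8 similar
  -> R4 @ bar 2 tick 0 v(0, 1): F3/G3 M2 untreated
  -> R2 @ bar 3 tick 0 v(0, 2): F3/F4 P8 -> E3/B3 P5 similar
  -> R4 @ bar 3 tick 0 v(0, 1): E3/F3 m2 untreated
  -> R7 @ bar 3 tick 0 v(2,): F4->B3 leap 6st
  -> R4 @ bar 4 tick 0 v(0, 1): C3/D4 M2 untreated
  -> R2 @ bar 5 tick 0 v(1, 2): D4/E4 M2 -> F3/F3 P1 similar
  -> R4 @ bar 5 tick 0 v(0, 1): B2/F3 TT untreated
  -> R4 @ bar 5 tick 0 v(0, 2): B2/F3 TT untreated
  -> R7 @ bar 5 tick 0 v(2,): E4->F3 leap 11st
  -> R2 @ bar 6 tick 0 v(0, 2): B2/F3 TT -> D3/D4 P8 similar
  -> R7 @ bar 6 tick 0 v(1,): F3->B3 leap 6st
  -> R8 @ bar 6 tick 0 v(0, 2): penult P8 not 3rd/6th
  -> R2 @ bar 7 tick 0 v(0, 1): D3/B3 M6 -> E3/E4 P8 similar
  -> R6 @ bar 7 tick 3 v(0, 2): closes on m3

(0, 0, R5, (0, 2))
(1, 0, R4, (0, 2))
(2, 0, R2, (0, 2))
(2, 0, R4, (0, 1))
(3, 0, R2, (0, 2))
(3, 0, R4, (0, 1))
(3, 0, R7, (2,))
(4, 0, R4, (0, 1))
(5, 0, R2, (1, 2))
(5, 0, R4, (0, 1))
(5, 0, R4, (0, 2))
(5, 0, R7, (2,))
(6, 0, R2, (0, 2))
(6, 0, R7, (1,))
(6, 0, R8, (0, 2))
(7, 0, R2, (0, 1))
(7, 3, R6, (0, 2))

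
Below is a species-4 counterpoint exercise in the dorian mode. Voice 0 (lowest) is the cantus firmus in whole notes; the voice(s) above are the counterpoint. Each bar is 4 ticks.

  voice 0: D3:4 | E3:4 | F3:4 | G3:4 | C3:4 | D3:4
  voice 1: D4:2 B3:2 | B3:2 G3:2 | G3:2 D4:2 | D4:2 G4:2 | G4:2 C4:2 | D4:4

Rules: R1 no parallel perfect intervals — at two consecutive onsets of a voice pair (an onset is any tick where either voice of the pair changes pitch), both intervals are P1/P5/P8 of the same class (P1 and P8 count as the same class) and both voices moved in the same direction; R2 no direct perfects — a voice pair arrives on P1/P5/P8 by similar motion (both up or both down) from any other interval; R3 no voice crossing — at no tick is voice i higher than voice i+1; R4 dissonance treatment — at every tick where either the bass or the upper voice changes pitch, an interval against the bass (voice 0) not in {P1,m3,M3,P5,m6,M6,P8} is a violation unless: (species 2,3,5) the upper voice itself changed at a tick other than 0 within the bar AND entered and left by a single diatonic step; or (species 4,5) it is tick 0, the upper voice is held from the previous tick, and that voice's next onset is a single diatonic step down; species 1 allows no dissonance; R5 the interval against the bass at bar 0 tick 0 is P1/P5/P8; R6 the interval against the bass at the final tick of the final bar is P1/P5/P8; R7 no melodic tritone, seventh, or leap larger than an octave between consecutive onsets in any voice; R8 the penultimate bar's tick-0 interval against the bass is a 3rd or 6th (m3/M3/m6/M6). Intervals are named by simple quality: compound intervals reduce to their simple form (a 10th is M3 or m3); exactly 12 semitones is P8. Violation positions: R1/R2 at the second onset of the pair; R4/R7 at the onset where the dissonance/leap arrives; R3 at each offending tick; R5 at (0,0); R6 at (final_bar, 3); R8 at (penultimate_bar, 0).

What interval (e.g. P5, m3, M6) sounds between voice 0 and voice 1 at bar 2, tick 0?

voice 0=F3 voice 1=G3 -> M2

M2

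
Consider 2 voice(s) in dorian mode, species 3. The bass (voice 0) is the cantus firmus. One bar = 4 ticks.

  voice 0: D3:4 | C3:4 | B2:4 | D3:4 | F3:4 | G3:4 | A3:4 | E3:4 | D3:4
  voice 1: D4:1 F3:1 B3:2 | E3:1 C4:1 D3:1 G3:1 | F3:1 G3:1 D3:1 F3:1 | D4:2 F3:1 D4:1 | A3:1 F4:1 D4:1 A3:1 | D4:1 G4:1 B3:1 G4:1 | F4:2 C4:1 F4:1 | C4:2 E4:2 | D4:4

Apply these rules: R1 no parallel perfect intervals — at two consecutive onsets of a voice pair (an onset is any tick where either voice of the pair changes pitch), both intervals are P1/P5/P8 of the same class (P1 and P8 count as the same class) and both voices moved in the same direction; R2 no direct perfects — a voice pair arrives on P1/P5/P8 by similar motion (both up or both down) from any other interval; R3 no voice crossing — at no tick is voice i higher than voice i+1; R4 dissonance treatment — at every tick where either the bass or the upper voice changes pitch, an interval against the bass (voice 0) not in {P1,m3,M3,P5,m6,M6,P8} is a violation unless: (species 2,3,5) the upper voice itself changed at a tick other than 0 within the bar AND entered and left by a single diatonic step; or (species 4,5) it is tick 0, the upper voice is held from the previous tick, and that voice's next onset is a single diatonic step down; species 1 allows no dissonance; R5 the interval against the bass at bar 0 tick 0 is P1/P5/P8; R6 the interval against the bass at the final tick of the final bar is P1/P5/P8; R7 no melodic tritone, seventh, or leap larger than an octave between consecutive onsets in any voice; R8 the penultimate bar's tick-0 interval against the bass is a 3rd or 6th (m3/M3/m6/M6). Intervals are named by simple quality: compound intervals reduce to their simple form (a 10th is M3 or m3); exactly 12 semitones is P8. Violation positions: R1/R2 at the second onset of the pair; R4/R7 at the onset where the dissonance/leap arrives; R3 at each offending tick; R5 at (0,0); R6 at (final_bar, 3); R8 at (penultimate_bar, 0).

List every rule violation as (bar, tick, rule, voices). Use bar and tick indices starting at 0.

(0, 2, R7, (1,))
(1, 2, R4, (0, 1))
(1, 2, R7, (1,))
(2, 0, R4, (0, 1))
(2, 3, R4, (0, 1))
(3, 0, R2, (0, 1))
(5, 0, R2, (0, 1))
(8, 0, R1, (0, 1))

bar 0: v0=D3 v1=D4 downbeat P8
bar 1: v0=C3 v1=E3 downbeat M3
bar 2: v0=B2 v1=F3 downbeat TT
bar 3: v0=D3 v1=D4 downbeat P8
bar 4: v0=F3 v1=A3 downbeat M3
bar 5: v0=G3 v1=D4 downbeat P5
bar 6: v0=A3 v1=F4 downbeat m6
bar 7: v0=E3 v1=C4 downbeat m6
bar 8: v0=D3 v1=D4 downbeat P8
  -> R7 @ bar 0 tick 2 v(1,): F3->B3 leap 6st
  -> R4 @ bar 1 tick 2 v(0, 1): C3/D3 M2 untreated
  -> R7 @ bar 1 tick 2 v(1,): C4->D3 leap 10st
  -> R4 @ bar 2 tick 0 v(0, 1): B2/F3 TT untreated
  -> R4 @ bar 2 tick 3 v(0, 1): B2/F3 TT untreated
  -> R2 @ bar 3 tick 0 v(0, 1): B2/F3 TT -> D3/D4 P8 similar
  -> R2 @ bar 5 tick 0 v(0, 1): F3/A3 M3 -> G3/D4 P5 similar
  -> R1 @ bar 8 tick 0 v(0, 1): E3/E4 P8 -> D3/D4 P8 similar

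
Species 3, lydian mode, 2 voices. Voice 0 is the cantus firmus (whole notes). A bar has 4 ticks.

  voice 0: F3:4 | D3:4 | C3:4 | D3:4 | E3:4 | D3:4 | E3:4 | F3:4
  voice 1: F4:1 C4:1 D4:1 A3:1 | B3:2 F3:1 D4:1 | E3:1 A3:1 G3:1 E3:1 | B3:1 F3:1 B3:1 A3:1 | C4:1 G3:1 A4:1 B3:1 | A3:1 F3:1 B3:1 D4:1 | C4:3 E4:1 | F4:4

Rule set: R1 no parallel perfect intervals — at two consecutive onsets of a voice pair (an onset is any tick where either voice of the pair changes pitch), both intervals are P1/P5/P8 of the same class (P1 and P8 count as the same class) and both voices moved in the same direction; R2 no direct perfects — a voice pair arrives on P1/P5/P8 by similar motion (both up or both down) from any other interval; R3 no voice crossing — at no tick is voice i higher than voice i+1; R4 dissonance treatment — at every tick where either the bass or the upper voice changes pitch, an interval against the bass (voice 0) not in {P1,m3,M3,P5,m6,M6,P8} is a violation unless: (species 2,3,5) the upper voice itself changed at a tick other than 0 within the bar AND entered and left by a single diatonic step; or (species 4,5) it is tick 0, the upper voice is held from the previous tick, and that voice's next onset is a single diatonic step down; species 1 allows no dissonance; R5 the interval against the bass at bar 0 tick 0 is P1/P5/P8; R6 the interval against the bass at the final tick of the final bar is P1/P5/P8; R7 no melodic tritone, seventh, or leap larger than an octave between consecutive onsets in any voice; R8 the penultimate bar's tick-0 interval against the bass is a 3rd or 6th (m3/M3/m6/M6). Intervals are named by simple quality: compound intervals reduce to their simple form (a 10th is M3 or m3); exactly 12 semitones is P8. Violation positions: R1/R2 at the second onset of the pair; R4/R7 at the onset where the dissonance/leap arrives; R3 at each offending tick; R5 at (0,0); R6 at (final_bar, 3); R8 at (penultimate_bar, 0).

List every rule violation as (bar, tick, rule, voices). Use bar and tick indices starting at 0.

bar 0: v0=F3 v1=F4 downbeat P8
bar 1: v0=D3 v1=B3 downbeat M6
bar 2: v0=C3 v1=E3 downbeat M3
bar 3: v0=D3 v1=B3 downbeat M6
bar 4: v0=E3 v1=C4 downbeat m6
bar 5: v0=D3 v1=A3 downbeat P5
bar 6: v0=E3 v1=C4 downbeat m6
bar 7: v0=F3 v1=F4 downbeat P8
  -> R7 @ bar 1 tick 2 v(1,): B3->F3 leap 6st
  -> R7 @ bar 2 tick 0 v(1,): D4->E3 leap 10st
  -> R7 @ bar 3 tick 1 v(1,): B3->F3 leap 6st
  -> R7 @ bar 3 tick 2 v(1,): F3->B3 leap 6st
  -> R4 @ bar 4 tick 2 v(0, 1): E3/A4 P4 untreated
  -> R7 @ bar 4 tick 2 v(1,): G3->A4 leap 14st
  -> R7 @ bar 4 tick 3 v(1,): A4->B3 leap 10st
  -> R1 @ bar 5 tick 0 v(0, 1): E3/B3 P5 -> D3/A3 P5 similar
  -> R7 @ bar 5 tick 2 v(1,): F3->B3 leap 6st
  -> R1 @ bar 7 tick 0 v(0, 1): E3/E4 P8 -> F3/F4 P8 similar

(1, 2, R7, (1,))
(2, 0, R7, (1,))
(3, 1, R7, (1,))
(3, 2, R7, (1,))
(4, 2, R4, (0, 1))
(4, 2, R7, (1,))
(4, 3, R7, (1,))
(5, 0, R1, (0, 1))
(5, 2, R7, (1,))
(7, 0, R1, (0, 1))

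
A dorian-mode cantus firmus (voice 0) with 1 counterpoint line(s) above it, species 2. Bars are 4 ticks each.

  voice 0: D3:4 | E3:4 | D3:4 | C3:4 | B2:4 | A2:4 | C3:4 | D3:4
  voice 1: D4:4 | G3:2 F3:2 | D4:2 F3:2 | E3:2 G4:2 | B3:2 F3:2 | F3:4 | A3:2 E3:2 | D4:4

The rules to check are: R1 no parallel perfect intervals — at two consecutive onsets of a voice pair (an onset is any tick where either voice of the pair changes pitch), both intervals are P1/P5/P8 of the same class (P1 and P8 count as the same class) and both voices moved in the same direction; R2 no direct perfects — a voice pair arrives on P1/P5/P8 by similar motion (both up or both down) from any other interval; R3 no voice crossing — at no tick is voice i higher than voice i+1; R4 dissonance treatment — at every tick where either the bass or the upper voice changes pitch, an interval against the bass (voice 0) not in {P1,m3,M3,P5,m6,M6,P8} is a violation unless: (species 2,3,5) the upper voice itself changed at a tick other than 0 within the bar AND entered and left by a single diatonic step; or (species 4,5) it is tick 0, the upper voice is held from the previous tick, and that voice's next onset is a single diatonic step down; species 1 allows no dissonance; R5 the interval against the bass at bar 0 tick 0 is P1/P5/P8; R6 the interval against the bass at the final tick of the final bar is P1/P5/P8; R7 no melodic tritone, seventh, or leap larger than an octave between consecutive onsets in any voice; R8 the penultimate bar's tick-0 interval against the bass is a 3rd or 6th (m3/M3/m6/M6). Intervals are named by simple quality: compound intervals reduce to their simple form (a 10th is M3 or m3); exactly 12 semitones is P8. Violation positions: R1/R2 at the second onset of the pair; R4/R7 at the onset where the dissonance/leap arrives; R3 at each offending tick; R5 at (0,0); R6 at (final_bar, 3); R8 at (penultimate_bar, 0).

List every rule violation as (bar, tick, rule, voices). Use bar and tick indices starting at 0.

bar 0: v0=D3 v1=D4 downbeat P8
bar 1: v0=E3 v1=G3 downbeat m3
bar 2: v0=D3 v1=D4 downbeat P8
bar 3: v0=C3 v1=E3 downbeat M3
bar 4: v0=B2 v1=B3 downbeat P8
bar 5: v0=A2 v1=F3 downbeat m6
bar 6: v0=C3 v1=A3 downbeat M6
bar 7: v0=D3 v1=D4 downbeat P8
  -> R4 @ bar 1 tick 2 v(0, 1): E3/F3 m2 untreated
  -> R7 @ bar 3 tick 2 v(1,): E3->G4 leap 15st
  -> R2 @ bar 4 tick 0 v(0, 1): C3/G4 P5 -> B2/B3 P8 similar
  -> R4 @ bar 4 tick 2 v(0, 1): B2/F3 TT untreated
  -> R7 @ bar 4 tick 2 v(1,): B3->F3 leap 6st
  -> R2 @ bar 7 tick 0 v(0, 1): C3/E3 M3 -> D3/D4 P8 similar
  -> R7 @ bar 7 tick 0 v(1,): E3->D4 leap 10st

(1, 2, R4, (0, 1))
(3, 2, R7, (1,))
(4, 0, R2, (0, 1))
(4, 2, R4, (0, 1))
(4, 2, R7, (1,))
(7, 0, R2, (0, 1))
(7, 0, R7, (1,))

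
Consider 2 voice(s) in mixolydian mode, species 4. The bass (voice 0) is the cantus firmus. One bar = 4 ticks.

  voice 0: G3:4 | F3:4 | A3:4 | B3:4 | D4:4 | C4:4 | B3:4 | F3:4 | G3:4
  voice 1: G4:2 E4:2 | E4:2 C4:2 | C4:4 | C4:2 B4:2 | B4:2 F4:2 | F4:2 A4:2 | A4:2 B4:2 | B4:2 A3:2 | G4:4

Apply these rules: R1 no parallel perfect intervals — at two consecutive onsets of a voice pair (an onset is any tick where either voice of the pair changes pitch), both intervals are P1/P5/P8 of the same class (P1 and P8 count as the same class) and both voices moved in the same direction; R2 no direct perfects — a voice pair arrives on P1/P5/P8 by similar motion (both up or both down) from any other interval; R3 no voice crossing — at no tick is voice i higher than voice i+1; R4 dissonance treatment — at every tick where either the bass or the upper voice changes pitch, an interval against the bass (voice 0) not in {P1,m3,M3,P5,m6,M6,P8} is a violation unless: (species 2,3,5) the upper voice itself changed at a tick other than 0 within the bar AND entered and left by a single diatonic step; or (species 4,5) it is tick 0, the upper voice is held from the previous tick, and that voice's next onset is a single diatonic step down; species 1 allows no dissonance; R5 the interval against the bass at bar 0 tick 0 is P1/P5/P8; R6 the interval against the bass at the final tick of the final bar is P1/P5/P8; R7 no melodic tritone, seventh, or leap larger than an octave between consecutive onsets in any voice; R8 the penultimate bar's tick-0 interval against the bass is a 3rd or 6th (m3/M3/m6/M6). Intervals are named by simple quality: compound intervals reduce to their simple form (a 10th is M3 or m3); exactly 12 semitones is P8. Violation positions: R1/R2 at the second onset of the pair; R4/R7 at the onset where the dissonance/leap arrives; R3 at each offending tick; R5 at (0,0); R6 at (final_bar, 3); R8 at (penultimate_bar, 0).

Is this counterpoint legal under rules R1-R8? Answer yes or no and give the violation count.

bar 0: v0=G3 v1=G4 (P8)
bar 1: v0=F3 v1=E4 (M7)
bar 2: v0=A3 v1=C4 (m3)
bar 3: v0=B3 v1=C4 (m2)
bar 4: v0=D4 v1=B4 (M6)
bar 5: v0=C4 v1=F4 (P4)
bar 6: v0=B3 v1=A4 (m7)
bar 7: v0=F3 v1=B4 (TT)
bar 8: v0=G3 v1=G4 (P8)
  R4 @ bar1.0: F3/E4 M7 untreated
  R4 @ bar3.0: B3/C4 m2 untreated
  R7 @ bar3.2: C4->B4 leap 11st
  R7 @ bar4.2: B4->F4 leap 6st
  R4 @ bar5.0: C4/F4 P4 untreated
  R4 @ bar6.0: B3/A4 m7 untreated
  R4 @ bar7.0: F3/B4 TT untreated
  R7 @ bar7.0: B3->F3 leap 6st
  R8 @ bar7.0: penult TT not 3rd/6th
  R7 @ bar7.2: B4->A3 leap 14st
  R2 @ bar8.0: F3/A3 M3 -> G3/G4 P8 similar
  R7 @ bar8.0: A3->G4 leap 10st

No (12 violations)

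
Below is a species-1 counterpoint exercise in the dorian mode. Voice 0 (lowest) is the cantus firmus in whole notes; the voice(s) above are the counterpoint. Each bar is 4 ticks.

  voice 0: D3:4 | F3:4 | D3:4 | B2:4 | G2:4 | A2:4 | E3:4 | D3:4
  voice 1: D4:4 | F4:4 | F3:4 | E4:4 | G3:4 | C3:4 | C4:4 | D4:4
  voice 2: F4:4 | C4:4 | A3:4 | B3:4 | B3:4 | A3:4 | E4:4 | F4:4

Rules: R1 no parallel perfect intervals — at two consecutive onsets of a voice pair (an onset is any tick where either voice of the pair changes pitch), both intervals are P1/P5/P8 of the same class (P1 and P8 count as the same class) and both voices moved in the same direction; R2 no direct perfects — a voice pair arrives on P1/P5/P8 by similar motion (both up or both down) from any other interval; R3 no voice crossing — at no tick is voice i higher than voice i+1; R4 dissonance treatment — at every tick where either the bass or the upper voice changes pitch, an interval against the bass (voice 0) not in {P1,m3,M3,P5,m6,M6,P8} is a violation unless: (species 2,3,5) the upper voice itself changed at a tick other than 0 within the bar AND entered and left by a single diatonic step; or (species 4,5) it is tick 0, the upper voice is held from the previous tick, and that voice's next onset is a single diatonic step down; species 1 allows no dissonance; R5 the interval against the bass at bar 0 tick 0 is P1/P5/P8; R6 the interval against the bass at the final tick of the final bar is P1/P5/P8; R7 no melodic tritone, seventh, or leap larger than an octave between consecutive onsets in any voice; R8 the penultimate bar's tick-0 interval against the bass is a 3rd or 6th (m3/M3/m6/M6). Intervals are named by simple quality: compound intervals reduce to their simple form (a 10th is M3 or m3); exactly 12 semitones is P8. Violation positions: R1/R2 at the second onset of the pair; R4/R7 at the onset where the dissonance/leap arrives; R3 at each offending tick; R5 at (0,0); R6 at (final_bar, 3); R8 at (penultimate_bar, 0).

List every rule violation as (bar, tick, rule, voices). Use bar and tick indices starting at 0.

bar 0: v0=D3 v1=D4 v2=F4 downbeat m3
bar 1: v0=F3 v1=F4 v2=C4 downbeat P5
bar 2: v0=D3 v1=F3 v2=A3 downbeat P5
bar 3: v0=B2 v1=E4 v2=B3 downbeat P8
bar 4: v0=G2 v1=G3 v2=B3 downbeat M3
bar 5: v0=A2 v1=C3 v2=A3 downbeat P8
bar 6: v0=E3 v1=C4 v2=E4 downbeat P8
bar 7: v0=D3 v1=D4 v2=F4 downbeat m3
  -> R5 @ bar 0 tick 0 v(0, 2): opens on m3
  -> R1 @ bar 1 tick 0 v(0, 1): D3/D4 P8 -> F3/F4 P8 similar
  -> R3 @ bar 1 tick 0 v(1, 2): F4 above C4
  -> R3 @ bar 1 tick 1 v(1, 2): F4 above C4
  -> R3 @ bar 1 tick 2 v(1, 2): F4 above C4
  -> R3 @ bar 1 tick 3 v(1, 2): F4 above C4
  -> R1 @ bar 2 tick 0 v(0, 2): F3/C4 P5 -> D3/A3 P5 similar
  -> R3 @ bar 3 tick 0 v(1, 2): E4 above B3
  -> R4 @ bar 3 tick 0 v(0, 1): B2/E4 P4 untreated
  -> R7 @ bar 3 tick 0 v(1,): F3->E4 leap 11st
  -> R3 @ bar 3 tick 1 v(1, 2): E4 above B3
  -> R3 @ bar 3 tick 2 v(1, 2): E4 above B3
  -> R3 @ bar 3 tick 3 v(1, 2): E4 above B3
  -> R2 @ bar 4 tick 0 v(0, 1): B2/E4 P4 -> G2/G3 P8 similar
  -> R1 @ bar 6 tick 0 v(0, 2): A2/A3 P8 -> E3/E4 P8 similar
  -> R8 @ bar 6 tick 0 v(0, 2): penult P8 not 3rd/6th
  -> R6 @ bar 7 tick 3 v(0, 2): closes on m3

(0, 0, R5, (0, 2))
(1, 0, R1, (0, 1))
(1, 0, R3, (1, 2))
(1, 1, R3, (1, 2))
(1, 2, R3, (1, 2))
(1, 3, R3, (1, 2))
(2, 0, R1, (0, 2))
(3, 0, R3, (1, 2))
(3, 0, R4, (0, 1))
(3, 0, R7, (1,))
(3, 1, R3, (1, 2))
(3, 2, R3, (1, 2))
(3, 3, R3, (1, 2))
(4, 0, R2, (0, 1))
(6, 0, R1, (0, 2))
(6, 0, R8, (0, 2))
(7, 3, R6, (0, 2))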